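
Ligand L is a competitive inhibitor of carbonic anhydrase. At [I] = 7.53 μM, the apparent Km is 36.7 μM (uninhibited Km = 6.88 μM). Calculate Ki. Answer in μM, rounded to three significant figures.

Competitive: Km,app = α·Km with α = 1 + [I]/Ki.
α = Km,app/Km = 36.7/6.88 = 5.334.
Ki = [I]/(α − 1) = 7.53/4.334 = 1.74 μM.

1.74 μM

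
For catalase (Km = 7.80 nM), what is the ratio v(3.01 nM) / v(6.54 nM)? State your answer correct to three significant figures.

0.611

The fractional saturations are [S]/(Km+[S]) = 6.54/14.34 = 0.4561 and 3.01/10.81 = 0.2784.
v₂/v₁ is just their ratio: 0.2784/0.4561 = 0.611.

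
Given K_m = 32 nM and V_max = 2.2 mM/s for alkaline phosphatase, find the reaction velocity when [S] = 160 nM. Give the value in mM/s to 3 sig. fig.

1.83 mM/s

[S]/(Km+[S]) = 160/192.0 = 0.8333, the fractional saturation.
v = 0.8333 × Vmax = 0.8333 × 2.2 = 1.83 mM/s.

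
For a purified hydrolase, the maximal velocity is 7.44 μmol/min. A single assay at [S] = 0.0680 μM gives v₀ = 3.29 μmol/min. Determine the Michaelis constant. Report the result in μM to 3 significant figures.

From v = Vmax[S]/(Km+[S]), Km = [S](Vmax − v)/v.
Km = 0.0680 × (7.44 − 3.29) / 3.29 = 0.2822/3.29 = 0.0858 μM.

0.0858 μM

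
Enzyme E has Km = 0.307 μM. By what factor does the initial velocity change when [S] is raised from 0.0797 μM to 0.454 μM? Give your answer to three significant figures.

The fractional saturations are [S]/(Km+[S]) = 0.0797/0.3867 = 0.2061 and 0.454/0.7610 = 0.5966.
v₂/v₁ is just their ratio: 0.5966/0.2061 = 2.89.

2.89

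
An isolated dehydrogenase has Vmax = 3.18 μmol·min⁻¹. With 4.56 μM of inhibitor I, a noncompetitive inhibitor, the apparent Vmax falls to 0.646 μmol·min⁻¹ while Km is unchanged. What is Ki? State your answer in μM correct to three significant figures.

1.16 μM

Noncompetitive: Vmax,app = Vmax/α with α = 1 + [I]/Ki.
α = Vmax/Vmax,app = 3.18/0.646 = 4.923.
Since α = 1 + [I]/Ki, [I]/Ki = 4.923 − 1 = 3.923 and Ki = 4.56/3.923 = 1.16 μM.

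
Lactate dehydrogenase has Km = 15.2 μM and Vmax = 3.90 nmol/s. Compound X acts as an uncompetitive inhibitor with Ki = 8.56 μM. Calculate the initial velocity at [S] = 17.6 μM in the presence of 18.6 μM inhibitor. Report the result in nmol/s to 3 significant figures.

0.966 nmol/s

With α = 1 + [I]/Ki = 1 + 18.6/8.56 = 3.173, the uncompetitive rate law is v = (Vmax/α)·[S] / (Km/α + [S]).
v = (3.90/3.173)×17.6 / (15.2/3.173 + 17.6) = 21.63/22.39 = 0.966 nmol/s.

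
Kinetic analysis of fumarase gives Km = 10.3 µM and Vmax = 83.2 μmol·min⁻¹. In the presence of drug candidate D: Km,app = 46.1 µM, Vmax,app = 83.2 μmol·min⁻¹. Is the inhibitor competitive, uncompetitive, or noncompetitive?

Km increases (10.3 → 46.1 µM) while Vmax is unchanged — the hallmark of competitive inhibition.

competitive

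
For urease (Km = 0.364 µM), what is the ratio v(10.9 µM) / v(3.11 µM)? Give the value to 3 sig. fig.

1.08

Since Vmax cancels, v₂/v₁ = [S]₂(Km+[S]₁) / [S]₁(Km+[S]₂).
= 10.9×(0.364+3.11) / (3.11×(0.364+10.9)) = 37.87/35.03 = 1.08.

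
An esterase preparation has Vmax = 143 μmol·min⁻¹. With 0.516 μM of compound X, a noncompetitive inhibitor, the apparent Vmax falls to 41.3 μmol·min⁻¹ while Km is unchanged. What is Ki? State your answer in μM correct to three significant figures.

Noncompetitive: Vmax,app = Vmax/α with α = 1 + [I]/Ki.
α = Vmax/Vmax,app = 143/41.3 = 3.462.
Ki = [I]/(α − 1) = 0.516/2.462 = 0.210 μM.

0.210 μM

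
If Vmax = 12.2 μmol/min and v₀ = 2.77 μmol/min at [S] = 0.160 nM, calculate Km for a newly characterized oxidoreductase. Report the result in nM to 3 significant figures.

0.545 nM

From v = Vmax[S]/(Km+[S]), Km = [S](Vmax − v)/v.
Km = 0.160 × (12.2 − 2.77) / 2.77 = 1.509/2.77 = 0.545 nM.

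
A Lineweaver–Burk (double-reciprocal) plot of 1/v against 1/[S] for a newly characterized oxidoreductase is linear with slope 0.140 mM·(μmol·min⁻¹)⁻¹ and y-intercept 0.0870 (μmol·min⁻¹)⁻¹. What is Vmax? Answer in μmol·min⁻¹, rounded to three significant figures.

The y-intercept of a Lineweaver–Burk plot equals 1/Vmax, so Vmax = 1/0.0870 = 11.5 μmol·min⁻¹.

11.5 μmol·min⁻¹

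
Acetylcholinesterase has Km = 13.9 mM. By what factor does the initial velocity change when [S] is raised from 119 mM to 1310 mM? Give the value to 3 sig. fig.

The fractional saturations are [S]/(Km+[S]) = 119/132.9 = 0.8954 and 1310/1324 = 0.9895.
v₂/v₁ is just their ratio: 0.9895/0.8954 = 1.11.

1.11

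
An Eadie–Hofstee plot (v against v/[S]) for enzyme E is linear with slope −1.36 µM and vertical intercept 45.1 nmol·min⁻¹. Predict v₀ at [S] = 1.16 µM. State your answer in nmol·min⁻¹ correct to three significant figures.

In the Eadie–Hofstee form v = Vmax − Km·(v/[S]), the slope is −Km and the intercept is Vmax, so Km = 1.36 µM and Vmax = 45.1 nmol·min⁻¹.
v = 45.1 × 1.16/(1.36 + 1.16) = 20.8 nmol·min⁻¹.

20.8 nmol·min⁻¹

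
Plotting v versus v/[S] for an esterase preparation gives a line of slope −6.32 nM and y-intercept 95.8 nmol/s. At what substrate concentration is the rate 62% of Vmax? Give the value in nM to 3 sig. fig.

10.3 nM

The Eadie–Hofstee slope gives Km = 6.32 nM (slope = −Km).
v/Vmax = [S]/(Km+[S]) = 0.62 ⇒ [S] = Km·0.62/(1−0.62) = 6.32 × 1.632 = 10.3 nM.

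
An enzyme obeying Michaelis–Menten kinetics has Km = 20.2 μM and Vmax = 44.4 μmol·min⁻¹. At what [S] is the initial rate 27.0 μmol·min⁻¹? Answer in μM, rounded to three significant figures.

31.3 μM

The required fractional saturation is v/Vmax = 27.0/44.4 = 0.6081.
Then [S]/(Km+[S]) = 0.6081 ⇒ [S] = 20.2 × 0.6081/(1 − 0.6081) = 31.3 μM.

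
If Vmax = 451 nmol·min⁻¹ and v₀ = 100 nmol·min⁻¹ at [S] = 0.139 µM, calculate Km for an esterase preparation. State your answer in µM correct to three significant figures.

v/Vmax = 100/451 = 0.2217 = [S]/(Km+[S]).
So Km + [S] = [S]/0.2217 = 0.6269 µM, giving Km = 0.6269 − 0.139 = 0.488 µM.

0.488 µM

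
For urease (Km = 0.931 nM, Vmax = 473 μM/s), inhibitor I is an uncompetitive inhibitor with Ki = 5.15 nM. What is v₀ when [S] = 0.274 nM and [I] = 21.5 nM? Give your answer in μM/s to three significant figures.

α = 1 + [I]/Ki = 1 + 21.5/5.15 = 5.175.
For an uncompetitive inhibitor, both parameters are divided by α, giving Vmax/α and Km/α: Km,app = 0.180 nM, Vmax,app = 91.4 μM/s.
v = Vmax,app·[S]/(Km,app + [S]) = 91.4 × 0.274/(0.180 + 0.274) = 55.2 μM/s.

55.2 μM/s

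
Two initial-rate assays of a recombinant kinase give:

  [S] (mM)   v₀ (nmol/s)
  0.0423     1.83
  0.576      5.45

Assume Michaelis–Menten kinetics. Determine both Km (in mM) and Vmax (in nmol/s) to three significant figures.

Km = 0.107 mM; Vmax = 6.46 nmol/s

In reciprocal form, 1/v = (Km/Vmax)·(1/[S]) + 1/Vmax. The two points give (1/[S], 1/v) = (23.64, 0.5464) and (1.736, 0.1835).
Slope = (0.5464 − 0.1835)/(23.64 − 1.736) = 0.01657; intercept = 0.5464 − 0.01657×23.64 = 0.1547.
Vmax = 1/intercept = 6.46 nmol/s; Km = slope × Vmax = 0.01657 × 6.46 = 0.107 mM.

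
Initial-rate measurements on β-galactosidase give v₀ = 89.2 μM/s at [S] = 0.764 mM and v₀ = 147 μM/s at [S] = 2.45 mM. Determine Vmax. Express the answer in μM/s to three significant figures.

From v = Vmax[S]/(Km+[S]), each point gives Vmax = v(Km+[S])/[S].
Equating: 89.2(Km+0.764)/0.764 = 147(Km+2.45)/2.45.
116.8·Km + 89.2 = 60.00·Km + 147, so (116.8 − 60.00)·Km = 147 − 89.2.
Km = 57.80/56.75 = 1.02 mM; then Vmax = 89.2(1.02+0.764)/0.764 = 208 μM/s.

208 μM/s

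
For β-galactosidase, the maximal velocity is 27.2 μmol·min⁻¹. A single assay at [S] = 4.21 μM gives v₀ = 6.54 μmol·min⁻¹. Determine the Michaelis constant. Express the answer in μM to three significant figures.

13.3 μM

From v = Vmax[S]/(Km+[S]), Km = [S](Vmax − v)/v.
Km = 4.21 × (27.2 − 6.54) / 6.54 = 86.98/6.54 = 13.3 μM.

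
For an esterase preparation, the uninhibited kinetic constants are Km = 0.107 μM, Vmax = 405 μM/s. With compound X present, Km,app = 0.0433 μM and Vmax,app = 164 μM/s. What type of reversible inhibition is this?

uncompetitive

Both Km and Vmax decrease by the same factor (~2.47-fold) — characteristic of uncompetitive inhibition.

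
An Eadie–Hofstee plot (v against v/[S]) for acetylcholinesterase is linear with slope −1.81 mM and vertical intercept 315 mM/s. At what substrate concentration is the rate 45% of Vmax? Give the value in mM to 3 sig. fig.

The Eadie–Hofstee slope gives Km = 1.81 mM (slope = −Km).
v/Vmax = [S]/(Km+[S]) = 0.45 ⇒ [S] = Km·0.45/(1−0.45) = 1.81 × 0.8182 = 1.48 mM.

1.48 mM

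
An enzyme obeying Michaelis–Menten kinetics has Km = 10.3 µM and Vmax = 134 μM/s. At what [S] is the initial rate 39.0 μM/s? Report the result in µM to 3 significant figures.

Rearranging v = Vmax[S]/(Km+[S]) gives [S] = Km·v/(Vmax − v).
[S] = 10.3 × 39.0 / (134 − 39.0) = 401.7/95.00 = 4.23 µM.

4.23 µM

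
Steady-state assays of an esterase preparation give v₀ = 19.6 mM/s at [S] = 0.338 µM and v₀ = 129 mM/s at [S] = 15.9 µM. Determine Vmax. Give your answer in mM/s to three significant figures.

147 mM/s

From v = Vmax[S]/(Km+[S]), each point gives Vmax = v(Km+[S])/[S].
Equating: 19.6(Km+0.338)/0.338 = 129(Km+15.9)/15.9.
57.99·Km + 19.6 = 8.113·Km + 129, so (57.99 − 8.113)·Km = 129 − 19.6.
Km = 109.4/49.87 = 2.19 µM; then Vmax = 19.6(2.19+0.338)/0.338 = 147 mM/s.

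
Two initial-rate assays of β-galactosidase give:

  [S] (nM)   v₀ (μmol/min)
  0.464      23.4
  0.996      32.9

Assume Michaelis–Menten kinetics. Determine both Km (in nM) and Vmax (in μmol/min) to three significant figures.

Km = 0.546 nM; Vmax = 50.9 μmol/min

From v = Vmax[S]/(Km+[S]), each point gives Vmax = v(Km+[S])/[S].
Equating: 23.4(Km+0.464)/0.464 = 32.9(Km+0.996)/0.996.
50.43·Km + 23.4 = 33.03·Km + 32.9, so (50.43 − 33.03)·Km = 32.9 − 23.4.
Km = 9.500/17.40 = 0.546 nM; then Vmax = 23.4(0.546+0.464)/0.464 = 50.9 μmol/min.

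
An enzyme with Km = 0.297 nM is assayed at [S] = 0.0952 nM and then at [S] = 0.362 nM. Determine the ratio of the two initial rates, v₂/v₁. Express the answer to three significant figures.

2.26

Since Vmax cancels, v₂/v₁ = [S]₂(Km+[S]₁) / [S]₁(Km+[S]₂).
= 0.362×(0.297+0.0952) / (0.0952×(0.297+0.362)) = 0.1420/0.06274 = 2.26.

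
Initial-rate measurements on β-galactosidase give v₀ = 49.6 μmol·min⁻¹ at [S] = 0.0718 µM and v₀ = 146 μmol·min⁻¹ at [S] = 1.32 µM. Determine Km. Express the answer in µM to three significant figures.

In reciprocal form, 1/v = (Km/Vmax)·(1/[S]) + 1/Vmax. The two points give (1/[S], 1/v) = (13.93, 0.02016) and (0.7576, 0.006849).
Slope = (0.02016 − 0.006849)/(13.93 − 0.7576) = 0.001011; intercept = 0.02016 − 0.001011×13.93 = 0.006084.
Vmax = 1/intercept = 164 μmol·min⁻¹; Km = slope × Vmax = 0.001011 × 164 = 0.166 µM.

0.166 µM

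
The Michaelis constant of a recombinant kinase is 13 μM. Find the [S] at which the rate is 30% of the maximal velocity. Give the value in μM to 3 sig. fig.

5.57 μM

v/Vmax = [S]/(Km+[S]) = 0.3, so [S] = Km·0.3/(1 − 0.3) = 13 × 0.4286.
[S] = 5.57 μM.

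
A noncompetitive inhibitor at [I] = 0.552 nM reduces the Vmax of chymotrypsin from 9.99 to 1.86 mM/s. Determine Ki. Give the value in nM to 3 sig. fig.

Noncompetitive: Vmax,app = Vmax/α with α = 1 + [I]/Ki.
α = Vmax/Vmax,app = 9.99/1.86 = 5.371.
Since α = 1 + [I]/Ki, [I]/Ki = 5.371 − 1 = 4.371 and Ki = 0.552/4.371 = 0.126 nM.

0.126 nM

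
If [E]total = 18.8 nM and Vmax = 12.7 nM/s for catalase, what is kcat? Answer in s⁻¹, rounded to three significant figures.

0.676 s⁻¹

kcat = Vmax/[E]total = 12.7 nM/s / 18.8 nM = 0.676 s⁻¹.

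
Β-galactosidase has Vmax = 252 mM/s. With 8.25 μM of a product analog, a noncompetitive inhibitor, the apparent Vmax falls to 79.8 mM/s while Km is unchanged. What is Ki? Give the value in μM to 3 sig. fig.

Noncompetitive: Vmax,app = Vmax/α with α = 1 + [I]/Ki.
α = Vmax/Vmax,app = 252/79.8 = 3.158.
Since α = 1 + [I]/Ki, [I]/Ki = 3.158 − 1 = 2.158 and Ki = 8.25/2.158 = 3.82 μM.

3.82 μM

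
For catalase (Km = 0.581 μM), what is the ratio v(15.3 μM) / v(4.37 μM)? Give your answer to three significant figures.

The fractional saturations are [S]/(Km+[S]) = 4.37/4.951 = 0.8826 and 15.3/15.88 = 0.9634.
v₂/v₁ is just their ratio: 0.9634/0.8826 = 1.09.

1.09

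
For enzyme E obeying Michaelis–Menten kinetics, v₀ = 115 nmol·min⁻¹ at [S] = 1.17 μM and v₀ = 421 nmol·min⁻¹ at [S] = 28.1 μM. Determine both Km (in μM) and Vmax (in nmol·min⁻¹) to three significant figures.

In reciprocal form, 1/v = (Km/Vmax)·(1/[S]) + 1/Vmax. The two points give (1/[S], 1/v) = (0.8547, 0.008696) and (0.03559, 0.002375).
Slope = (0.008696 − 0.002375)/(0.8547 − 0.03559) = 0.007716; intercept = 0.008696 − 0.007716×0.8547 = 0.002101.
Vmax = 1/intercept = 476 nmol·min⁻¹; Km = slope × Vmax = 0.007716 × 476 = 3.67 μM.

Km = 3.67 μM; Vmax = 476 nmol·min⁻¹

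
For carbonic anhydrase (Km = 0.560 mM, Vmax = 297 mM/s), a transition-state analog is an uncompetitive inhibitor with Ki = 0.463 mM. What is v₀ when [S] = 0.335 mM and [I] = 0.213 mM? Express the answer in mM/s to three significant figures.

α = 1 + [I]/Ki = 1 + 0.213/0.463 = 1.460.
For an uncompetitive inhibitor, both parameters are divided by α, giving Vmax/α and Km/α: Km,app = 0.384 mM, Vmax,app = 203 mM/s.
v = Vmax,app·[S]/(Km,app + [S]) = 203 × 0.335/(0.384 + 0.335) = 94.8 mM/s.

94.8 mM/s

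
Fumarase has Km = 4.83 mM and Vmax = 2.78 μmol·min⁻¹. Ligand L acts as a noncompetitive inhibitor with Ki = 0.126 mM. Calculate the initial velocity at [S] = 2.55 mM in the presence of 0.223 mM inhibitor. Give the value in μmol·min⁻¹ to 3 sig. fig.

With α = 1 + [I]/Ki = 1 + 0.223/0.126 = 2.770, the noncompetitive rate law is v = (Vmax/α)·[S] / (Km + [S]).
v = (2.78/2.770)×2.55 / (4.83 + 2.55) = 2.559/7.380 = 0.347 μmol·min⁻¹.

0.347 μmol·min⁻¹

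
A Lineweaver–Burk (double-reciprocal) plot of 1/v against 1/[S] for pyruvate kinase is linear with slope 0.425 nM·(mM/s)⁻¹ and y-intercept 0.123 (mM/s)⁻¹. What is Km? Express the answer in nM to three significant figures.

y-intercept = 1/Vmax ⇒ Vmax = 8.13 mM/s; slope = Km/Vmax ⇒ Km = slope × Vmax.
Km = 0.425 × 8.13 = 3.46 nM.

3.46 nM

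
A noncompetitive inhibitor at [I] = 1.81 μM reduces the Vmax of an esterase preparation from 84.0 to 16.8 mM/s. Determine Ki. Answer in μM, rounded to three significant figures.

Noncompetitive: Vmax,app = Vmax/α with α = 1 + [I]/Ki.
α = Vmax/Vmax,app = 84.0/16.8 = 5.000.
Ki = [I]/(α − 1) = 1.81/4.000 = 0.452 μM.

0.452 μM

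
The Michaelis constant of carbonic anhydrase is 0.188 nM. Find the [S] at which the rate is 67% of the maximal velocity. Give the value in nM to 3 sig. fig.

0.382 nM

v/Vmax = [S]/(Km+[S]) = 0.67, so [S] = Km·0.67/(1 − 0.67) = 0.188 × 2.030.
[S] = 0.382 nM.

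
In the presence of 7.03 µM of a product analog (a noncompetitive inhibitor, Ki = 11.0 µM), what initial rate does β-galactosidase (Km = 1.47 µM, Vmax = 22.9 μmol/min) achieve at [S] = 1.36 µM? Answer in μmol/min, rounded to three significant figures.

6.71 μmol/min

α = 1 + [I]/Ki = 1 + 7.03/11.0 = 1.639.
For a noncompetitive inhibitor, Vmax is reduced to Vmax/α while Km is unchanged: Km,app = 1.47 µM, Vmax,app = 14.0 μmol/min.
v = Vmax,app·[S]/(Km,app + [S]) = 14.0 × 1.36/(1.47 + 1.36) = 6.71 μmol/min.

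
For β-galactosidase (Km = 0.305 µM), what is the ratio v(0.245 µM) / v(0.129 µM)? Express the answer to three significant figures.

1.50

Since Vmax cancels, v₂/v₁ = [S]₂(Km+[S]₁) / [S]₁(Km+[S]₂).
= 0.245×(0.305+0.129) / (0.129×(0.305+0.245)) = 0.1063/0.07095 = 1.50.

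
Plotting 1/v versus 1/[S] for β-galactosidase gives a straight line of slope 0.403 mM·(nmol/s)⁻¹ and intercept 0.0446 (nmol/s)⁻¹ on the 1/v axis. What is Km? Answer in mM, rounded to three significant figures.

9.04 mM

y-intercept = 1/Vmax ⇒ Vmax = 22.4 nmol/s; slope = Km/Vmax ⇒ Km = slope × Vmax.
Km = 0.403 × 22.4 = 9.04 mM.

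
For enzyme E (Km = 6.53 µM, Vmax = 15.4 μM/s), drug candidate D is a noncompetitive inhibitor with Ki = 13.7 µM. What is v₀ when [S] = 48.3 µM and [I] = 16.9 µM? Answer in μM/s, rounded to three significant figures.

α = 1 + [I]/Ki = 1 + 16.9/13.7 = 2.234.
For a noncompetitive inhibitor, Vmax is reduced to Vmax/α while Km is unchanged: Km,app = 6.53 µM, Vmax,app = 6.89 μM/s.
v = Vmax,app·[S]/(Km,app + [S]) = 6.89 × 48.3/(6.53 + 48.3) = 6.07 μM/s.

6.07 μM/s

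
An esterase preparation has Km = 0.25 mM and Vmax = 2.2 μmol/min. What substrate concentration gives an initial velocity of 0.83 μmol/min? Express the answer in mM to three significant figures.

Rearranging v = Vmax[S]/(Km+[S]) gives [S] = Km·v/(Vmax − v).
[S] = 0.25 × 0.83 / (2.2 − 0.83) = 0.2075/1.370 = 0.151 mM.

0.151 mM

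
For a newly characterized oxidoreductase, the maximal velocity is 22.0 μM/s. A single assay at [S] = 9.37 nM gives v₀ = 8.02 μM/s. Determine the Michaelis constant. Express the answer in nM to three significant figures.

16.3 nM

From v = Vmax[S]/(Km+[S]), Km = [S](Vmax − v)/v.
Km = 9.37 × (22.0 − 8.02) / 8.02 = 131.0/8.02 = 16.3 nM.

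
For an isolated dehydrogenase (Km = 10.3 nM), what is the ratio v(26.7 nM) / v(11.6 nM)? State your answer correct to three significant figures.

1.36

The fractional saturations are [S]/(Km+[S]) = 11.6/21.90 = 0.5297 and 26.7/37.00 = 0.7216.
v₂/v₁ is just their ratio: 0.7216/0.5297 = 1.36.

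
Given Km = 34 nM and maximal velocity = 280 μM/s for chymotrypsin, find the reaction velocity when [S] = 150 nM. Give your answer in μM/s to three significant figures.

228 μM/s

[S]/(Km+[S]) = 150/184.0 = 0.8152, the fractional saturation.
v = 0.8152 × Vmax = 0.8152 × 280 = 228 μM/s.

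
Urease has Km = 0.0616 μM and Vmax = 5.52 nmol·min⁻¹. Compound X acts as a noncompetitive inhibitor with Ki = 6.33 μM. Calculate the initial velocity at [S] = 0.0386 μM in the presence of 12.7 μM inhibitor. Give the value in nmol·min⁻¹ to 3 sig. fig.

With α = 1 + [I]/Ki = 1 + 12.7/6.33 = 3.006, the noncompetitive rate law is v = (Vmax/α)·[S] / (Km + [S]).
v = (5.52/3.006)×0.0386 / (0.0616 + 0.0386) = 0.07087/0.1002 = 0.707 nmol·min⁻¹.

0.707 nmol·min⁻¹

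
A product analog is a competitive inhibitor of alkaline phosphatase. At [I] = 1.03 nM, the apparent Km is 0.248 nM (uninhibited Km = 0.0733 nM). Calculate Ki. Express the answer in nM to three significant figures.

Competitive: Km,app = α·Km with α = 1 + [I]/Ki.
α = Km,app/Km = 0.248/0.0733 = 3.383.
Ki = [I]/(α − 1) = 1.03/2.383 = 0.432 nM.

0.432 nM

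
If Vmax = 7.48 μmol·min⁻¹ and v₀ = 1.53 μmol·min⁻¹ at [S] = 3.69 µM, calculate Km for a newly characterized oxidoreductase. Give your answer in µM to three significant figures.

14.4 µM

v/Vmax = 1.53/7.48 = 0.2045 = [S]/(Km+[S]).
So Km + [S] = [S]/0.2045 = 18.04 µM, giving Km = 18.04 − 3.69 = 14.4 µM.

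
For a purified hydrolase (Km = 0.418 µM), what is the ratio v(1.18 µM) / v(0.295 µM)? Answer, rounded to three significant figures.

The fractional saturations are [S]/(Km+[S]) = 0.295/0.7130 = 0.4137 and 1.18/1.598 = 0.7384.
v₂/v₁ is just their ratio: 0.7384/0.4137 = 1.78.

1.78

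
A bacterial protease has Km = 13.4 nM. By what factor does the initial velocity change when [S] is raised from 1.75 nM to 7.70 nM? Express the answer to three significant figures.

3.16

The fractional saturations are [S]/(Km+[S]) = 1.75/15.15 = 0.1155 and 7.70/21.10 = 0.3649.
v₂/v₁ is just their ratio: 0.3649/0.1155 = 3.16.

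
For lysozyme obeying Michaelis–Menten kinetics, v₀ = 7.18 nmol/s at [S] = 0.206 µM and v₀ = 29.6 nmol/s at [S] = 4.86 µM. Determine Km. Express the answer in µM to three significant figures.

In reciprocal form, 1/v = (Km/Vmax)·(1/[S]) + 1/Vmax. The two points give (1/[S], 1/v) = (4.854, 0.1393) and (0.2058, 0.03378).
Slope = (0.1393 − 0.03378)/(4.854 − 0.2058) = 0.02269; intercept = 0.1393 − 0.02269×4.854 = 0.02911.
Vmax = 1/intercept = 34.3 nmol/s; Km = slope × Vmax = 0.02269 × 34.3 = 0.779 µM.

0.779 µM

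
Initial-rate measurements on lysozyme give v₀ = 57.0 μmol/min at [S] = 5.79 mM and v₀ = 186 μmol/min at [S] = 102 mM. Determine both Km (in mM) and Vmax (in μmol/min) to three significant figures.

Km = 16.1 mM; Vmax = 215 μmol/min

In reciprocal form, 1/v = (Km/Vmax)·(1/[S]) + 1/Vmax. The two points give (1/[S], 1/v) = (0.1727, 0.01754) and (0.009804, 0.005376).
Slope = (0.01754 − 0.005376)/(0.1727 − 0.009804) = 0.07469; intercept = 0.01754 − 0.07469×0.1727 = 0.004644.
Vmax = 1/intercept = 215 μmol/min; Km = slope × Vmax = 0.07469 × 215 = 16.1 mM.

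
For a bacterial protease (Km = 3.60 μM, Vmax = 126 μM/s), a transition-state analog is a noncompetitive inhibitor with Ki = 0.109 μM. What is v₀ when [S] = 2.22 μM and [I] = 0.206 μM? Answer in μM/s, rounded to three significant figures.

16.6 μM/s

With α = 1 + [I]/Ki = 1 + 0.206/0.109 = 2.890, the noncompetitive rate law is v = (Vmax/α)·[S] / (Km + [S]).
v = (126/2.890)×2.22 / (3.60 + 2.22) = 96.79/5.820 = 16.6 μM/s.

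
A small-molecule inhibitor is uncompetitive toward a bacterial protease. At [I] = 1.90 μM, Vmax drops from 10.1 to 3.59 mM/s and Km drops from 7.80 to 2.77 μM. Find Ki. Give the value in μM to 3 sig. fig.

1.05 μM

Uncompetitive: Vmax,app = Vmax/α (and Km,app = Km/α) with α = 1 + [I]/Ki.
α = Vmax/Vmax,app = 10.1/3.59 = 2.813.
Ki = [I]/(α − 1) = 1.90/1.813 = 1.05 μM.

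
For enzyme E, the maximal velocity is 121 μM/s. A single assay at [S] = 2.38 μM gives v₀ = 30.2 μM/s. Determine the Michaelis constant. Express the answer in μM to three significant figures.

7.16 μM

v/Vmax = 30.2/121 = 0.2496 = [S]/(Km+[S]).
So Km + [S] = [S]/0.2496 = 9.536 μM, giving Km = 9.536 − 2.38 = 7.16 μM.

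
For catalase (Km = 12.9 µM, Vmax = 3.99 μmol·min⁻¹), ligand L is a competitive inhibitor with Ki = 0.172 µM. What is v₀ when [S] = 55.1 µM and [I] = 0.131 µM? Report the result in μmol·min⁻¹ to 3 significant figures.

α = 1 + [I]/Ki = 1 + 0.131/0.172 = 1.762.
For a competitive inhibitor, Vmax is unchanged and the apparent Km becomes α·Km: Km,app = 22.7 µM, Vmax,app = 3.99 μmol·min⁻¹.
v = Vmax,app·[S]/(Km,app + [S]) = 3.99 × 55.1/(22.7 + 55.1) = 2.82 μmol·min⁻¹.

2.82 μmol·min⁻¹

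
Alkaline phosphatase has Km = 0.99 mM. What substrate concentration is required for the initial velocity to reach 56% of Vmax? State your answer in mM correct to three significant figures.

1.26 mM

v/Vmax = [S]/(Km+[S]) = 0.56, so [S] = Km·0.56/(1 − 0.56) = 0.99 × 1.273.
[S] = 1.26 mM.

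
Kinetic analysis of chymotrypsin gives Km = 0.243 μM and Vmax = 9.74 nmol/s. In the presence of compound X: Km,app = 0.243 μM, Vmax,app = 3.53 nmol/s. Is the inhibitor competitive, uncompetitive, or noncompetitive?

Vmax decreases (9.74 → 3.53 nmol/s) while Km is unchanged — pure noncompetitive inhibition.

noncompetitive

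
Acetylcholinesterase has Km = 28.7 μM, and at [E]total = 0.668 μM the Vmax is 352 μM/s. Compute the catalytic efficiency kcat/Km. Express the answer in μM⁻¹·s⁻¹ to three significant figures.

kcat = Vmax/[E]total = 352/0.668 = 527 s⁻¹.
kcat/Km = 527/28.7 = 18.4 μM⁻¹·s⁻¹.

18.4 μM⁻¹·s⁻¹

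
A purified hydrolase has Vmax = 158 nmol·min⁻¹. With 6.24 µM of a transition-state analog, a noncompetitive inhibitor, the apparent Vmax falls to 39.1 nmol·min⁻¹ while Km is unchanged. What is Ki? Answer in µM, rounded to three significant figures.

2.05 µM

Noncompetitive: Vmax,app = Vmax/α with α = 1 + [I]/Ki.
α = Vmax/Vmax,app = 158/39.1 = 4.041.
Since α = 1 + [I]/Ki, [I]/Ki = 4.041 − 1 = 3.041 and Ki = 6.24/3.041 = 2.05 µM.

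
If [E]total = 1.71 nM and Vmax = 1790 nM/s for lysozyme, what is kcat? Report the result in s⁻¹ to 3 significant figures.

1050 s⁻¹

kcat = Vmax/[E]total = 1790 nM/s / 1.71 nM = 1050 s⁻¹.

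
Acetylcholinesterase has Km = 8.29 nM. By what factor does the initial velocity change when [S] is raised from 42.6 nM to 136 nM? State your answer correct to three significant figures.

Since Vmax cancels, v₂/v₁ = [S]₂(Km+[S]₁) / [S]₁(Km+[S]₂).
= 136×(8.29+42.6) / (42.6×(8.29+136)) = 6921/6147 = 1.13.

1.13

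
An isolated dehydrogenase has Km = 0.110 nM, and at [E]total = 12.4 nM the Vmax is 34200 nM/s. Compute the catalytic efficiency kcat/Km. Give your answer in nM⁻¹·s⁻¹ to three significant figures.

25100 nM⁻¹·s⁻¹

kcat = Vmax/[E]total = 34200/12.4 = 2760 s⁻¹.
kcat/Km = 2760/0.110 = 25100 nM⁻¹·s⁻¹.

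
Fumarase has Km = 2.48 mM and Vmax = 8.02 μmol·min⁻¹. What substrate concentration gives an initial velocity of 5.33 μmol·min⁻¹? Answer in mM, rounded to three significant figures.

4.91 mM

Rearranging v = Vmax[S]/(Km+[S]) gives [S] = Km·v/(Vmax − v).
[S] = 2.48 × 5.33 / (8.02 − 5.33) = 13.22/2.690 = 4.91 mM.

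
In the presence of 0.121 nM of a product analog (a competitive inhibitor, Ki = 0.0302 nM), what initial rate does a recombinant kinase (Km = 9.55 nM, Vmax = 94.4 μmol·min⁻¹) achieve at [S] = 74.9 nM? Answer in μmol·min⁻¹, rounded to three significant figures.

With α = 1 + [I]/Ki = 1 + 0.121/0.0302 = 5.007, the competitive rate law is v = Vmax[S] / (αKm + [S]).
v = 94.4×74.9 / (5.007×9.55 + 74.9) = 7071/122.7 = 57.6 μmol·min⁻¹.

57.6 μmol·min⁻¹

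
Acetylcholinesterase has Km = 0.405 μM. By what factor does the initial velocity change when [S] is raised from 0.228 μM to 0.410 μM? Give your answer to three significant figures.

1.40

The fractional saturations are [S]/(Km+[S]) = 0.228/0.6330 = 0.3602 and 0.410/0.8150 = 0.5031.
v₂/v₁ is just their ratio: 0.5031/0.3602 = 1.40.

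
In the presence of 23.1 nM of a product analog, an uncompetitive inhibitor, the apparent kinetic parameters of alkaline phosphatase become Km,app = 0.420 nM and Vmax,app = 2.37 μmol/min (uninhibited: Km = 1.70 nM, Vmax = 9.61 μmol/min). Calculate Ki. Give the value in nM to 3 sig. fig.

7.56 nM

Uncompetitive: Vmax,app = Vmax/α (and Km,app = Km/α) with α = 1 + [I]/Ki.
α = Vmax/Vmax,app = 9.61/2.37 = 4.055.
Since α = 1 + [I]/Ki, [I]/Ki = 4.055 − 1 = 3.055 and Ki = 23.1/3.055 = 7.56 nM.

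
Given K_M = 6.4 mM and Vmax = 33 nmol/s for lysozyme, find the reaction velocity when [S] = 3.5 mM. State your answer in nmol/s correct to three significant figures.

11.7 nmol/s

[S]/(Km+[S]) = 3.5/9.900 = 0.3535, the fractional saturation.
v = 0.3535 × Vmax = 0.3535 × 33 = 11.7 nmol/s.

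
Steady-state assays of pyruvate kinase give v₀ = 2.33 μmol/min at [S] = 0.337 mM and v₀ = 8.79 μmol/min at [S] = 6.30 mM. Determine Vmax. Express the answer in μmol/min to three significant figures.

10.4 μmol/min

From v = Vmax[S]/(Km+[S]), each point gives Vmax = v(Km+[S])/[S].
Equating: 2.33(Km+0.337)/0.337 = 8.79(Km+6.30)/6.30.
6.914·Km + 2.33 = 1.395·Km + 8.79, so (6.914 − 1.395)·Km = 8.79 − 2.33.
Km = 6.460/5.519 = 1.17 mM; then Vmax = 2.33(1.17+0.337)/0.337 = 10.4 μmol/min.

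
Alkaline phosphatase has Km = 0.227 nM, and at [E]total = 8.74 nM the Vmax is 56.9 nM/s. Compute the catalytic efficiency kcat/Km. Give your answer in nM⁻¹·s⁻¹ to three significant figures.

28.7 nM⁻¹·s⁻¹

kcat = Vmax/[E]total = 56.9/8.74 = 6.51 s⁻¹.
kcat/Km = 6.51/0.227 = 28.7 nM⁻¹·s⁻¹.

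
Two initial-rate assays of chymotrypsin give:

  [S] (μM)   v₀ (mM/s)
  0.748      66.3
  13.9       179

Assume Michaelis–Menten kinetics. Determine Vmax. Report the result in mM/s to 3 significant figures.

From v = Vmax[S]/(Km+[S]), each point gives Vmax = v(Km+[S])/[S].
Equating: 66.3(Km+0.748)/0.748 = 179(Km+13.9)/13.9.
88.64·Km + 66.3 = 12.88·Km + 179, so (88.64 − 12.88)·Km = 179 − 66.3.
Km = 112.7/75.76 = 1.49 μM; then Vmax = 66.3(1.49+0.748)/0.748 = 198 mM/s.

198 mM/s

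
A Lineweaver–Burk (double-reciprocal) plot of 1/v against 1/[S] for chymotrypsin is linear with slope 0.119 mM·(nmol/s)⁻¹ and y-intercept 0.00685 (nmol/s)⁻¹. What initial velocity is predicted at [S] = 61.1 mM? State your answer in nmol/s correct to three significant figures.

114 nmol/s

The y-intercept is 1/Vmax, so Vmax = 1/0.00685 = 146 nmol/s.
The slope is Km/Vmax, so Km = 0.119 × 146 = 17.4 mM.
Then v = 146 × 61.1/(17.4 + 61.1) = 114 nmol/s.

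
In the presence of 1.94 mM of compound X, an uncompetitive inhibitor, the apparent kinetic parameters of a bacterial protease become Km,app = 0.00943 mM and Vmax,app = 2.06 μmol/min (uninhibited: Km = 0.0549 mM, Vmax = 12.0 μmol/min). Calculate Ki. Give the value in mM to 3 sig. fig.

Uncompetitive: Vmax,app = Vmax/α (and Km,app = Km/α) with α = 1 + [I]/Ki.
α = Vmax/Vmax,app = 12.0/2.06 = 5.825.
Since α = 1 + [I]/Ki, [I]/Ki = 5.825 − 1 = 4.825 and Ki = 1.94/4.825 = 0.402 mM.

0.402 mM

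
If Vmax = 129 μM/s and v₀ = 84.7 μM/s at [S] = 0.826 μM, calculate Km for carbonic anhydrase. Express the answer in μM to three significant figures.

From v = Vmax[S]/(Km+[S]), Km = [S](Vmax − v)/v.
Km = 0.826 × (129 − 84.7) / 84.7 = 36.59/84.7 = 0.432 μM.

0.432 μM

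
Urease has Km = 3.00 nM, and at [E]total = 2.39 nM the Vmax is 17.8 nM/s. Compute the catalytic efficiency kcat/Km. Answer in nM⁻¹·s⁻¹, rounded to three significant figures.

2.48 nM⁻¹·s⁻¹

kcat = Vmax/[E]total = 17.8/2.39 = 7.45 s⁻¹.
kcat/Km = 7.45/3.00 = 2.48 nM⁻¹·s⁻¹.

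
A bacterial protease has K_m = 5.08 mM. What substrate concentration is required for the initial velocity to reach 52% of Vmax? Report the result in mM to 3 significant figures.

v/Vmax = [S]/(Km+[S]) = 0.52, so [S] = Km·0.52/(1 − 0.52) = 5.08 × 1.083.
[S] = 5.50 mM.

5.50 mM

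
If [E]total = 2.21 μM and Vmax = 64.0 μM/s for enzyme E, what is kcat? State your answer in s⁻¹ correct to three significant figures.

29.0 s⁻¹

kcat = Vmax/[E]total = 64.0 μM/s / 2.21 μM = 29.0 s⁻¹.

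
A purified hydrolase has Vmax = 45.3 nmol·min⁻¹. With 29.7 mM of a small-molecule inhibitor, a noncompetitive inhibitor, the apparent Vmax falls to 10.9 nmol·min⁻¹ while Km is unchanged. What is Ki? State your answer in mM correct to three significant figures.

9.41 mM

Noncompetitive: Vmax,app = Vmax/α with α = 1 + [I]/Ki.
α = Vmax/Vmax,app = 45.3/10.9 = 4.156.
Since α = 1 + [I]/Ki, [I]/Ki = 4.156 − 1 = 3.156 and Ki = 29.7/3.156 = 9.41 mM.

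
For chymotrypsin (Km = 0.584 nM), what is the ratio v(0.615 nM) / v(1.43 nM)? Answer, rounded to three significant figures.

The fractional saturations are [S]/(Km+[S]) = 1.43/2.014 = 0.7100 and 0.615/1.199 = 0.5129.
v₂/v₁ is just their ratio: 0.5129/0.7100 = 0.722.

0.722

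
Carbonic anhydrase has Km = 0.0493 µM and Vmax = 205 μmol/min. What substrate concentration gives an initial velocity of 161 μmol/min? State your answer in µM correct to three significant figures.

0.180 µM

Rearranging v = Vmax[S]/(Km+[S]) gives [S] = Km·v/(Vmax − v).
[S] = 0.0493 × 161 / (205 − 161) = 7.937/44.00 = 0.180 µM.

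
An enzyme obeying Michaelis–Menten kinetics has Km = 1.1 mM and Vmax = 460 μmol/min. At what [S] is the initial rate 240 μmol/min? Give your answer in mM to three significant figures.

Rearranging v = Vmax[S]/(Km+[S]) gives [S] = Km·v/(Vmax − v).
[S] = 1.1 × 240 / (460 − 240) = 264.0/220.0 = 1.20 mM.

1.20 mM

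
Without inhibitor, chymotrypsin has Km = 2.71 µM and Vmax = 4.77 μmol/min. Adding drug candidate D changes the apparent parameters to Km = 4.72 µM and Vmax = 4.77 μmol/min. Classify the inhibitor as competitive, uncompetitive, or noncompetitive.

Km increases (2.71 → 4.72 µM) while Vmax is unchanged — the hallmark of competitive inhibition.

competitive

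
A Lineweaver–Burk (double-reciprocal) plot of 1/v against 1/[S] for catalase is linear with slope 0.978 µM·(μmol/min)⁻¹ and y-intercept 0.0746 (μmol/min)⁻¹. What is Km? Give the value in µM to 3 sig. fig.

y-intercept = 1/Vmax ⇒ Vmax = 13.4 μmol/min; slope = Km/Vmax ⇒ Km = slope × Vmax.
Km = 0.978 × 13.4 = 13.1 µM.

13.1 µM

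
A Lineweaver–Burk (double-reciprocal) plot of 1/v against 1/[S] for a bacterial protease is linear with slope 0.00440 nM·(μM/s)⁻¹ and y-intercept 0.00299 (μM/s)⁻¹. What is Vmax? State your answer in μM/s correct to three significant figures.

334 μM/s

The y-intercept of a Lineweaver–Burk plot equals 1/Vmax, so Vmax = 1/0.00299 = 334 μM/s.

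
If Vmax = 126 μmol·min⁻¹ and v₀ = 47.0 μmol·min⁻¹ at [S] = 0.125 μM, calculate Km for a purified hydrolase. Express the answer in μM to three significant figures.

v/Vmax = 47.0/126 = 0.3730 = [S]/(Km+[S]).
So Km + [S] = [S]/0.3730 = 0.3351 μM, giving Km = 0.3351 − 0.125 = 0.210 μM.

0.210 μM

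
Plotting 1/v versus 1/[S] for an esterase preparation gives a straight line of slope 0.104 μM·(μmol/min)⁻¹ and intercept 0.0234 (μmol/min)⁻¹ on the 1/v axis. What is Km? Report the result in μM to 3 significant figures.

y-intercept = 1/Vmax ⇒ Vmax = 42.7 μmol/min; slope = Km/Vmax ⇒ Km = slope × Vmax.
Km = 0.104 × 42.7 = 4.44 μM.

4.44 μM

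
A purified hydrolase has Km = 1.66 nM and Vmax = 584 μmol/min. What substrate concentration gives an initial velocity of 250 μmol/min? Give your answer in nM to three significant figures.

Rearranging v = Vmax[S]/(Km+[S]) gives [S] = Km·v/(Vmax − v).
[S] = 1.66 × 250 / (584 − 250) = 415.0/334.0 = 1.24 nM.

1.24 nM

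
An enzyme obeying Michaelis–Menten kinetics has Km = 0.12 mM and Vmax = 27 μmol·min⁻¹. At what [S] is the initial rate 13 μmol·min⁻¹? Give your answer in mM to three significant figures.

The required fractional saturation is v/Vmax = 13/27 = 0.4815.
Then [S]/(Km+[S]) = 0.4815 ⇒ [S] = 0.12 × 0.4815/(1 − 0.4815) = 0.111 mM.

0.111 mM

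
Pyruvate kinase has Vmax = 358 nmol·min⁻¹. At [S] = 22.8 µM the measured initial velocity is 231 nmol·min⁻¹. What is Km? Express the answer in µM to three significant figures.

12.5 µM

v/Vmax = 231/358 = 0.6453 = [S]/(Km+[S]).
So Km + [S] = [S]/0.6453 = 35.34 µM, giving Km = 35.34 − 22.8 = 12.5 µM.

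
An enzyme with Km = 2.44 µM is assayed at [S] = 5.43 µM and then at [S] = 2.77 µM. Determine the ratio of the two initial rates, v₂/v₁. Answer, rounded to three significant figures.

The fractional saturations are [S]/(Km+[S]) = 5.43/7.870 = 0.6900 and 2.77/5.210 = 0.5317.
v₂/v₁ is just their ratio: 0.5317/0.6900 = 0.771.

0.771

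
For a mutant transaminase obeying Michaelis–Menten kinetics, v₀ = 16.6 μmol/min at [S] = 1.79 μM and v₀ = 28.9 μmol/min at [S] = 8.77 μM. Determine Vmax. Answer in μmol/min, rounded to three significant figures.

35.7 μmol/min

In reciprocal form, 1/v = (Km/Vmax)·(1/[S]) + 1/Vmax. The two points give (1/[S], 1/v) = (0.5587, 0.06024) and (0.1140, 0.03460).
Slope = (0.06024 − 0.03460)/(0.5587 − 0.1140) = 0.05766; intercept = 0.06024 − 0.05766×0.5587 = 0.02803.
Vmax = 1/intercept = 35.7 μmol/min; Km = slope × Vmax = 0.05766 × 35.7 = 2.06 μM.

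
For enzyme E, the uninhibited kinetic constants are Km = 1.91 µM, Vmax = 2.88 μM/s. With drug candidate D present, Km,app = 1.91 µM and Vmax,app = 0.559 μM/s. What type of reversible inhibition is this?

noncompetitive

Vmax decreases (2.88 → 0.559 μM/s) while Km is unchanged — pure noncompetitive inhibition.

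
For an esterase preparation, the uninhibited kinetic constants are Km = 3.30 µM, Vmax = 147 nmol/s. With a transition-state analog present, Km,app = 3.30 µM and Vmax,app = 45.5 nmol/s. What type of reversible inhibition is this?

noncompetitive

Vmax decreases (147 → 45.5 nmol/s) while Km is unchanged — pure noncompetitive inhibition.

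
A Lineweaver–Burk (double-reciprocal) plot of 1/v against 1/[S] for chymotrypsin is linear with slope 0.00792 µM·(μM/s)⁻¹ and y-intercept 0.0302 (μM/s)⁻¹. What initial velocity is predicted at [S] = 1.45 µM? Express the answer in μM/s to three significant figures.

28.0 μM/s

The y-intercept is 1/Vmax, so Vmax = 1/0.0302 = 33.1 μM/s.
The slope is Km/Vmax, so Km = 0.00792 × 33.1 = 0.262 µM.
Then v = 33.1 × 1.45/(0.262 + 1.45) = 28.0 μM/s.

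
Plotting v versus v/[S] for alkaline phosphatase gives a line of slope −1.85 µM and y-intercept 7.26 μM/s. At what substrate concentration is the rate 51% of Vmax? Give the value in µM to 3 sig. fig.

1.93 µM

The Eadie–Hofstee slope gives Km = 1.85 µM (slope = −Km).
v/Vmax = [S]/(Km+[S]) = 0.51 ⇒ [S] = Km·0.51/(1−0.51) = 1.85 × 1.041 = 1.93 µM.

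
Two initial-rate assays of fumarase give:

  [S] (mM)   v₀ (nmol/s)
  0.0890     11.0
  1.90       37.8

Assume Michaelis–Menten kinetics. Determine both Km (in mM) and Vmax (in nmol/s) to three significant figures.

In reciprocal form, 1/v = (Km/Vmax)·(1/[S]) + 1/Vmax. The two points give (1/[S], 1/v) = (11.24, 0.09091) and (0.5263, 0.02646).
Slope = (0.09091 − 0.02646)/(11.24 − 0.5263) = 0.006018; intercept = 0.09091 − 0.006018×11.24 = 0.02329.
Vmax = 1/intercept = 42.9 nmol/s; Km = slope × Vmax = 0.006018 × 42.9 = 0.258 mM.

Km = 0.258 mM; Vmax = 42.9 nmol/s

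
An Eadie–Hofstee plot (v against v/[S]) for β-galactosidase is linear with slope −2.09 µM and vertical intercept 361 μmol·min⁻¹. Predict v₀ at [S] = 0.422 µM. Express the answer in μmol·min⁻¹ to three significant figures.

In the Eadie–Hofstee form v = Vmax − Km·(v/[S]), the slope is −Km and the intercept is Vmax, so Km = 2.09 µM and Vmax = 361 μmol·min⁻¹.
v = 361 × 0.422/(2.09 + 0.422) = 60.6 μmol·min⁻¹.

60.6 μmol·min⁻¹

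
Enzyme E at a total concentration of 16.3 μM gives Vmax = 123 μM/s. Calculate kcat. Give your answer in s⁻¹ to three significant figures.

7.55 s⁻¹

kcat = Vmax/[E]total = 123 μM/s / 16.3 μM = 7.55 s⁻¹.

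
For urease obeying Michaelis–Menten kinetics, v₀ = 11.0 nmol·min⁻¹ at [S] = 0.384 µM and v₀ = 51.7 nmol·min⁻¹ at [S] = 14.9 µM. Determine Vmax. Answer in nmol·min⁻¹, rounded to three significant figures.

57.3 nmol·min⁻¹

In reciprocal form, 1/v = (Km/Vmax)·(1/[S]) + 1/Vmax. The two points give (1/[S], 1/v) = (2.604, 0.09091) and (0.06711, 0.01934).
Slope = (0.09091 − 0.01934)/(2.604 − 0.06711) = 0.02821; intercept = 0.09091 − 0.02821×2.604 = 0.01745.
Vmax = 1/intercept = 57.3 nmol·min⁻¹; Km = slope × Vmax = 0.02821 × 57.3 = 1.62 µM.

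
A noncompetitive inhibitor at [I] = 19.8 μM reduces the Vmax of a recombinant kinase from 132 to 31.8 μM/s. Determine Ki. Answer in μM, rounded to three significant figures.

Noncompetitive: Vmax,app = Vmax/α with α = 1 + [I]/Ki.
α = Vmax/Vmax,app = 132/31.8 = 4.151.
Ki = [I]/(α − 1) = 19.8/3.151 = 6.28 μM.

6.28 μM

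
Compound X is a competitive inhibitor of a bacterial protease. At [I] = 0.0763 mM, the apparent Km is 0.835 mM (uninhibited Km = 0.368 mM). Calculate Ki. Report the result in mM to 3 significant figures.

0.0601 mM

Competitive: Km,app = α·Km with α = 1 + [I]/Ki.
α = Km,app/Km = 0.835/0.368 = 2.269.
Ki = [I]/(α − 1) = 0.0763/1.269 = 0.0601 mM.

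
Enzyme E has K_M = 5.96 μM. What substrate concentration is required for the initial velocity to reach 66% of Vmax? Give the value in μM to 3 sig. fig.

11.6 μM

v/Vmax = [S]/(Km+[S]) = 0.66, so [S] = Km·0.66/(1 − 0.66) = 5.96 × 1.941.
[S] = 11.6 μM.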